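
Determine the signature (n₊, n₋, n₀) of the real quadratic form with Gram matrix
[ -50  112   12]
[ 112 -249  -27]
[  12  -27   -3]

Answer: (1, 2, 0)

Derivation:
step 0: pivot -50 → sign −
step 1: pivot 47/25 → sign +
step 2: pivot -6/47 → sign −
signature = (1, 2, 0)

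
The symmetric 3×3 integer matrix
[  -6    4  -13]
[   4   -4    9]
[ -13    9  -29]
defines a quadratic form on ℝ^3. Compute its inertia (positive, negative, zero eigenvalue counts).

step 0: pivot -6 → sign −
step 1: pivot -4/3 → sign −
step 2: pivot -3/4 → sign −
signature = (0, 3, 0)

Answer: (0, 3, 0)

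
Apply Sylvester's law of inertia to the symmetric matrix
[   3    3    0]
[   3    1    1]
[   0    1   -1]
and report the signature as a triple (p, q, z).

step 0: pivot 3 → sign +
step 1: pivot -2 → sign −
step 2: pivot -1/2 → sign −
signature = (1, 2, 0)

Answer: (1, 2, 0)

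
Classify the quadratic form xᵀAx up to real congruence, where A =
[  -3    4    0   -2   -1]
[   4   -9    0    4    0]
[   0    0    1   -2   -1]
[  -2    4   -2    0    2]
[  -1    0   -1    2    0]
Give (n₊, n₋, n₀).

Answer: (1, 4, 0)

Derivation:
step 0: pivot -3 → sign −
step 1: pivot -11/3 → sign −
step 2: pivot 1 → sign +
step 3: pivot -24/11 → sign −
step 4: pivot -1/6 → sign −
signature = (1, 4, 0)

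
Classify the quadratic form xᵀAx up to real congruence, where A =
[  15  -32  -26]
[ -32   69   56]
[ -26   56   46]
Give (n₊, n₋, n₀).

Answer: (3, 0, 0)

Derivation:
step 0: pivot 15 → sign +
step 1: pivot 11/15 → sign +
step 2: pivot 6/11 → sign +
signature = (3, 0, 0)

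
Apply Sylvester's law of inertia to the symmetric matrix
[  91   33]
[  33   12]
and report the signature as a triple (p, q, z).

Answer: (2, 0, 0)

Derivation:
step 0: pivot 91 → sign +
step 1: pivot 3/91 → sign +
signature = (2, 0, 0)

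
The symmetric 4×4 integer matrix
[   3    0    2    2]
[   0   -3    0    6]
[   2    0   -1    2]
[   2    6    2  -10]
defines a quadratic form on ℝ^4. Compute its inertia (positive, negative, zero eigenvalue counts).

Answer: (2, 2, 0)

Derivation:
step 0: pivot 3 → sign +
step 1: pivot -3 → sign −
step 2: pivot -7/3 → sign −
step 3: pivot 6/7 → sign +
signature = (2, 2, 0)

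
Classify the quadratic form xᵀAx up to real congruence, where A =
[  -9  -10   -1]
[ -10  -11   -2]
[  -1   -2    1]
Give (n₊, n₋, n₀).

Answer: (1, 2, 0)

Derivation:
step 0: pivot -9 → sign −
step 1: pivot 1/9 → sign +
step 2: pivot -6 → sign −
signature = (1, 2, 0)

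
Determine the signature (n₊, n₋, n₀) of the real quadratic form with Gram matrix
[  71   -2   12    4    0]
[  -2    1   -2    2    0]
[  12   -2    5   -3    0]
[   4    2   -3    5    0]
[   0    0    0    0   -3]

step 0: pivot 71 → sign +
step 1: pivot 67/71 → sign +
step 2: pivot 3/67 → sign +
step 3: pivot -3 → sign −
step 4: row/col 4 already zero → sign 0
signature = (3, 1, 1)

Answer: (3, 1, 1)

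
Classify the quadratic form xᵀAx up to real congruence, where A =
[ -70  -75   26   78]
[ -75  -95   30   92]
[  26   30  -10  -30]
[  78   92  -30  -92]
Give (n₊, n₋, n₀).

Answer: (1, 3, 0)

Derivation:
step 0: pivot -70 → sign −
step 1: pivot -205/14 → sign −
step 2: pivot -6/205 → sign −
step 3: pivot 6/5 → sign +
signature = (1, 3, 0)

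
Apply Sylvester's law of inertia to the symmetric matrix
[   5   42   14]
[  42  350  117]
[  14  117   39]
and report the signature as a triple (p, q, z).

Answer: (1, 2, 0)

Derivation:
step 0: pivot 5 → sign +
step 1: pivot -14/5 → sign −
step 2: pivot -1/14 → sign −
signature = (1, 2, 0)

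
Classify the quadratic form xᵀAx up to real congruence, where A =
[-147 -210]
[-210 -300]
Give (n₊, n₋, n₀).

step 0: pivot -147 → sign −
step 1: row/col 1 already zero → sign 0
signature = (0, 1, 1)

Answer: (0, 1, 1)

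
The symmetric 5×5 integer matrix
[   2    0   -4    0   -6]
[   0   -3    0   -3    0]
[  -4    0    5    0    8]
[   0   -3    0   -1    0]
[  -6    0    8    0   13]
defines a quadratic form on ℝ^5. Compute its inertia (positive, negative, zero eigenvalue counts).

Answer: (3, 2, 0)

Derivation:
step 0: pivot 2 → sign +
step 1: pivot -3 → sign −
step 2: pivot -3 → sign −
step 3: pivot 2 → sign +
step 4: pivot 1/3 → sign +
signature = (3, 2, 0)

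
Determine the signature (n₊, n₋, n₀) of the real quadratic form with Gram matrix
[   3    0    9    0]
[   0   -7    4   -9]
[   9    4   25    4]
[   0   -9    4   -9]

step 0: pivot 3 → sign +
step 1: pivot -7 → sign −
step 2: pivot 2/7 → sign +
step 3: pivot -2 → sign −
signature = (2, 2, 0)

Answer: (2, 2, 0)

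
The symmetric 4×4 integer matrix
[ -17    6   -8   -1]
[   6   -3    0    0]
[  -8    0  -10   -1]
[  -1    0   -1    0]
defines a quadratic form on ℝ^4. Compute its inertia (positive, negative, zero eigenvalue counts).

Answer: (2, 2, 0)

Derivation:
step 0: pivot -17 → sign −
step 1: pivot -15/17 → sign −
step 2: pivot 14/5 → sign +
step 3: pivot 1/14 → sign +
signature = (2, 2, 0)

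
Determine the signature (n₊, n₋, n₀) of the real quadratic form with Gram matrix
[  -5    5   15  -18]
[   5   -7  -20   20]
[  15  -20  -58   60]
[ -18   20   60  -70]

Answer: (0, 4, 0)

Derivation:
step 0: pivot -5 → sign −
step 1: pivot -2 → sign −
step 2: pivot -1/2 → sign −
step 3: pivot -6/5 → sign −
signature = (0, 4, 0)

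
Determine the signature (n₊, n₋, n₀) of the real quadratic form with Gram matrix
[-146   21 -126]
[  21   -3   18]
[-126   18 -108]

step 0: pivot -146 → sign −
step 1: pivot 3/146 → sign +
step 2: row/col 2 already zero → sign 0
signature = (1, 1, 1)

Answer: (1, 1, 1)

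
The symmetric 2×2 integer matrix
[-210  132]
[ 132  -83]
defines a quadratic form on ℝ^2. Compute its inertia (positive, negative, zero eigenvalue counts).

Answer: (0, 2, 0)

Derivation:
step 0: pivot -210 → sign −
step 1: pivot -1/35 → sign −
signature = (0, 2, 0)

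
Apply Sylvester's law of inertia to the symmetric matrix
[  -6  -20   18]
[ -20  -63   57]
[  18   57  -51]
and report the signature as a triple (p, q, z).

Answer: (2, 1, 0)

Derivation:
step 0: pivot -6 → sign −
step 1: pivot 11/3 → sign +
step 2: pivot 6/11 → sign +
signature = (2, 1, 0)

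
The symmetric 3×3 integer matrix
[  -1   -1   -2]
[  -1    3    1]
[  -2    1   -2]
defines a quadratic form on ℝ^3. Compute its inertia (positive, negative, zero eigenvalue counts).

Answer: (1, 2, 0)

Derivation:
step 0: pivot -1 → sign −
step 1: pivot 4 → sign +
step 2: pivot -1/4 → sign −
signature = (1, 2, 0)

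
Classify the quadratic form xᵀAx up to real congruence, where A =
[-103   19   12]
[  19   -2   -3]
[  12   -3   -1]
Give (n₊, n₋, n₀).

Answer: (1, 2, 0)

Derivation:
step 0: pivot -103 → sign −
step 1: pivot 155/103 → sign +
step 2: pivot -2/155 → sign −
signature = (1, 2, 0)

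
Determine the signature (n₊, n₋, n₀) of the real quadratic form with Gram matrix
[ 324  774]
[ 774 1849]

Answer: (1, 0, 1)

Derivation:
step 0: pivot 324 → sign +
step 1: row/col 1 already zero → sign 0
signature = (1, 0, 1)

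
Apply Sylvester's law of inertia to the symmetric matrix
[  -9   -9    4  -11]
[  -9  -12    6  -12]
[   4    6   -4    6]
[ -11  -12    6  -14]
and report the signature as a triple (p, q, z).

step 0: pivot -9 → sign −
step 1: pivot -3 → sign −
step 2: pivot -8/9 → sign −
step 3: row/col 3 already zero → sign 0
signature = (0, 3, 1)

Answer: (0, 3, 1)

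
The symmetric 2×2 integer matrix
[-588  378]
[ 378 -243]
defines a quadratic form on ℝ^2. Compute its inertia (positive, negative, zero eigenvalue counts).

step 0: pivot -588 → sign −
step 1: row/col 1 already zero → sign 0
signature = (0, 1, 1)

Answer: (0, 1, 1)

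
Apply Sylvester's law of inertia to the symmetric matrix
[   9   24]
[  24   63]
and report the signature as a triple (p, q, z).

step 0: pivot 9 → sign +
step 1: pivot -1 → sign −
signature = (1, 1, 0)

Answer: (1, 1, 0)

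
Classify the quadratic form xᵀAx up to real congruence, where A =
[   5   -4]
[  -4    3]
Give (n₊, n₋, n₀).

step 0: pivot 5 → sign +
step 1: pivot -1/5 → sign −
signature = (1, 1, 0)

Answer: (1, 1, 0)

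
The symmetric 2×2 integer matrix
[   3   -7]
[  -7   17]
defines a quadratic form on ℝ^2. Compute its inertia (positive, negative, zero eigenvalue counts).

step 0: pivot 3 → sign +
step 1: pivot 2/3 → sign +
signature = (2, 0, 0)

Answer: (2, 0, 0)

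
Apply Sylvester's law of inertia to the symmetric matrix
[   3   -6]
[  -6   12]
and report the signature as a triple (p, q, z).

Answer: (1, 0, 1)

Derivation:
step 0: pivot 3 → sign +
step 1: row/col 1 already zero → sign 0
signature = (1, 0, 1)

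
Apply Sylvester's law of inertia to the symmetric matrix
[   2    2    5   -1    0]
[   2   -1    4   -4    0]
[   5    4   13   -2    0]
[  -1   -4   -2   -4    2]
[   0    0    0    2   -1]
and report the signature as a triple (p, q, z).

step 0: pivot 2 → sign +
step 1: pivot -3 → sign −
step 2: pivot 5/6 → sign +
step 3: pivot -21/5 → sign −
step 4: pivot -1/21 → sign −
signature = (2, 3, 0)

Answer: (2, 3, 0)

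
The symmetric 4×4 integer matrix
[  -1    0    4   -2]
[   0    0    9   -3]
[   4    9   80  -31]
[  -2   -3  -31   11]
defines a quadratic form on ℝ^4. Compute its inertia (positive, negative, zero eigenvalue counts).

Answer: (1, 3, 0)

Derivation:
step 0: pivot -1 → sign −
step 1: pivot 96 → sign +
step 2: pivot -27/32 → sign −
step 3: pivot -1/3 → sign −
signature = (1, 3, 0)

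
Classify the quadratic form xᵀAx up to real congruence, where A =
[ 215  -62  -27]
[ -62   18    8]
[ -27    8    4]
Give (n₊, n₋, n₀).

Answer: (3, 0, 0)

Derivation:
step 0: pivot 215 → sign +
step 1: pivot 26/215 → sign +
step 2: pivot 3/13 → sign +
signature = (3, 0, 0)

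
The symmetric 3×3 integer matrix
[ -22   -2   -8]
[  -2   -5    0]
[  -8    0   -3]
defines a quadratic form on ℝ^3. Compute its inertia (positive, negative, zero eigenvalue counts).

step 0: pivot -22 → sign −
step 1: pivot -53/11 → sign −
step 2: pivot 1/53 → sign +
signature = (1, 2, 0)

Answer: (1, 2, 0)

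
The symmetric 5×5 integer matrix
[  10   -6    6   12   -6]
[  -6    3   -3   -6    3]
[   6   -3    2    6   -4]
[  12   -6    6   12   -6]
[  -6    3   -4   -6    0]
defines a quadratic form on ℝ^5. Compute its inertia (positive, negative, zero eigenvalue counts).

step 0: pivot 10 → sign +
step 1: pivot -3/5 → sign −
step 2: pivot -1 → sign −
step 3: pivot -2 → sign −
step 4: row/col 4 already zero → sign 0
signature = (1, 3, 1)

Answer: (1, 3, 1)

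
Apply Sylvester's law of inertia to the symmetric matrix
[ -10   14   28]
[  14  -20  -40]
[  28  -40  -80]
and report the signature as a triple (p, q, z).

step 0: pivot -10 → sign −
step 1: pivot -2/5 → sign −
step 2: row/col 2 already zero → sign 0
signature = (0, 2, 1)

Answer: (0, 2, 1)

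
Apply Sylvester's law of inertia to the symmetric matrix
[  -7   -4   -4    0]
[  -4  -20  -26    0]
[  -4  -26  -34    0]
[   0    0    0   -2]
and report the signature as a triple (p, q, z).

step 0: pivot -7 → sign −
step 1: pivot -124/7 → sign −
step 2: pivot 1/31 → sign +
step 3: pivot -2 → sign −
signature = (1, 3, 0)

Answer: (1, 3, 0)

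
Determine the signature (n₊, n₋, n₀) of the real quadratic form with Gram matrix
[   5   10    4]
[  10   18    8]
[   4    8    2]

step 0: pivot 5 → sign +
step 1: pivot -2 → sign −
step 2: pivot -6/5 → sign −
signature = (1, 2, 0)

Answer: (1, 2, 0)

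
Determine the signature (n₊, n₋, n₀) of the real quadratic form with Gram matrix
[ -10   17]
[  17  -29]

step 0: pivot -10 → sign −
step 1: pivot -1/10 → sign −
signature = (0, 2, 0)

Answer: (0, 2, 0)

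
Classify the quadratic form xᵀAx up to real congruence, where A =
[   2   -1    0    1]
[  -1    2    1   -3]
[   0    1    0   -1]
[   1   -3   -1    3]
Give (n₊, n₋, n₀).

step 0: pivot 2 → sign +
step 1: pivot 3/2 → sign +
step 2: pivot -2/3 → sign −
step 3: pivot -1 → sign −
signature = (2, 2, 0)

Answer: (2, 2, 0)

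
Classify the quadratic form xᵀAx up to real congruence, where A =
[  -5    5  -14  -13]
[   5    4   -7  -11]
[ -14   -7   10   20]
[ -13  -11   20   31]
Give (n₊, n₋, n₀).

Answer: (2, 1, 1)

Derivation:
step 0: pivot -5 → sign −
step 1: pivot 9 → sign +
step 2: pivot 1/5 → sign +
step 3: row/col 3 already zero → sign 0
signature = (2, 1, 1)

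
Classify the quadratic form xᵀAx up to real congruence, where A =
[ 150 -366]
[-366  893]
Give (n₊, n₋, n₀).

step 0: pivot 150 → sign +
step 1: pivot -1/25 → sign −
signature = (1, 1, 0)

Answer: (1, 1, 0)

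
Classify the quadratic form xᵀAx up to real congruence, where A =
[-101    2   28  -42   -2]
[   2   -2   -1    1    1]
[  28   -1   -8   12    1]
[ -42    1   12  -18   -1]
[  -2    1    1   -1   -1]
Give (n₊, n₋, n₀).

Answer: (1, 4, 0)

Derivation:
step 0: pivot -101 → sign −
step 1: pivot -198/101 → sign −
step 2: pivot -3/22 → sign −
step 3: pivot 2/9 → sign +
step 4: pivot -1 → sign −
signature = (1, 4, 0)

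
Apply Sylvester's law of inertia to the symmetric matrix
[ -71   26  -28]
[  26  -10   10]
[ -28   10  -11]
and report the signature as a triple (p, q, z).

step 0: pivot -71 → sign −
step 1: pivot -34/71 → sign −
step 2: pivot 3/17 → sign +
signature = (1, 2, 0)

Answer: (1, 2, 0)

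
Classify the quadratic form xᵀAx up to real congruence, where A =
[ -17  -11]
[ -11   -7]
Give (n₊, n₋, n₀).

Answer: (1, 1, 0)

Derivation:
step 0: pivot -17 → sign −
step 1: pivot 2/17 → sign +
signature = (1, 1, 0)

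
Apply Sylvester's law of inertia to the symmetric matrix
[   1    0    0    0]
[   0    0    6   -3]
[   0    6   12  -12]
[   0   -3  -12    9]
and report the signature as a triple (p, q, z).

step 0: pivot 1 → sign +
step 1: pivot 12 → sign +
step 2: pivot -3 → sign −
step 3: row/col 3 already zero → sign 0
signature = (2, 1, 1)

Answer: (2, 1, 1)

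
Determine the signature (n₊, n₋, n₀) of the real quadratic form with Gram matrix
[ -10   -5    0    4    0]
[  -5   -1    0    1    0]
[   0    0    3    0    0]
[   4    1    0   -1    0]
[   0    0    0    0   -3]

Answer: (2, 3, 0)

Derivation:
step 0: pivot -10 → sign −
step 1: pivot 3/2 → sign +
step 2: pivot 3 → sign +
step 3: pivot -1/15 → sign −
step 4: pivot -3 → sign −
signature = (2, 3, 0)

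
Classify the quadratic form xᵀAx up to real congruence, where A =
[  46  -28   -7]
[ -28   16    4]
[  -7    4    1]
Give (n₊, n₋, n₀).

Answer: (1, 1, 1)

Derivation:
step 0: pivot 46 → sign +
step 1: pivot -24/23 → sign −
step 2: row/col 2 already zero → sign 0
signature = (1, 1, 1)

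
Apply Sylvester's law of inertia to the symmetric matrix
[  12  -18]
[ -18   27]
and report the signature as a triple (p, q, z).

Answer: (1, 0, 1)

Derivation:
step 0: pivot 12 → sign +
step 1: row/col 1 already zero → sign 0
signature = (1, 0, 1)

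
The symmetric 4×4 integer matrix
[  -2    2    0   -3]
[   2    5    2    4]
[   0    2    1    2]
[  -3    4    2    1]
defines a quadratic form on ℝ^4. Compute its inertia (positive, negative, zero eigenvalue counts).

Answer: (2, 2, 0)

Derivation:
step 0: pivot -2 → sign −
step 1: pivot 7 → sign +
step 2: pivot 3/7 → sign +
step 3: pivot -3/2 → sign −
signature = (2, 2, 0)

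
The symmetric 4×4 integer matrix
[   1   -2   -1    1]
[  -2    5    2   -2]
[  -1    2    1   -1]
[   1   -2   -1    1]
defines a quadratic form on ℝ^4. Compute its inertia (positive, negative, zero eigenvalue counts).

Answer: (2, 0, 2)

Derivation:
step 0: pivot 1 → sign +
step 1: pivot 1 → sign +
step 2: row/col 2 already zero → sign 0
step 3: row/col 3 already zero → sign 0
signature = (2, 0, 2)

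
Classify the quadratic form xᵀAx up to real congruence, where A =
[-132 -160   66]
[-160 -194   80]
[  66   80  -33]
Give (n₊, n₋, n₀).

Answer: (0, 2, 1)

Derivation:
step 0: pivot -132 → sign −
step 1: pivot -2/33 → sign −
step 2: row/col 2 already zero → sign 0
signature = (0, 2, 1)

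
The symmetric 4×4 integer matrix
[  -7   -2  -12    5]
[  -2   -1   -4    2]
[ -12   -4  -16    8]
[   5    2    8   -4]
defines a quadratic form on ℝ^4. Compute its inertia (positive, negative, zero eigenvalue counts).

step 0: pivot -7 → sign −
step 1: pivot -3/7 → sign −
step 2: pivot 16/3 → sign +
step 3: row/col 3 already zero → sign 0
signature = (1, 2, 1)

Answer: (1, 2, 1)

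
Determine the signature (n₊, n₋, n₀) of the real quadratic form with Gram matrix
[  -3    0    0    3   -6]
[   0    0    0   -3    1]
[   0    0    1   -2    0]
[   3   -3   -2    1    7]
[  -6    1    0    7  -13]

Answer: (2, 3, 0)

Derivation:
step 0: pivot -3 → sign −
step 1: pivot 1 → sign +
step 2: pivot -6 → sign −
step 3: pivot 3/2 → sign +
step 4: pivot -1/3 → sign −
signature = (2, 3, 0)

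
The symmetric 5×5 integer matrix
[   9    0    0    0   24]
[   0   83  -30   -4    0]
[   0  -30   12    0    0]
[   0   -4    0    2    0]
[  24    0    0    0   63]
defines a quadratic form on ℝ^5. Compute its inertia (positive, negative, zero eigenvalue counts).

step 0: pivot 9 → sign +
step 1: pivot 83 → sign +
step 2: pivot 96/83 → sign +
step 3: pivot -1 → sign −
step 4: row/col 4 already zero → sign 0
signature = (3, 1, 1)

Answer: (3, 1, 1)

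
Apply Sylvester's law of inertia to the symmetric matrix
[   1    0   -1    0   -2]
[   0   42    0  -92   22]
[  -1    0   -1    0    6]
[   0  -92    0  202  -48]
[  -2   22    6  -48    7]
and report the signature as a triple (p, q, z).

Answer: (3, 2, 0)

Derivation:
step 0: pivot 1 → sign +
step 1: pivot 42 → sign +
step 2: pivot -2 → sign −
step 3: pivot 10/21 → sign +
step 4: pivot -3/5 → sign −
signature = (3, 2, 0)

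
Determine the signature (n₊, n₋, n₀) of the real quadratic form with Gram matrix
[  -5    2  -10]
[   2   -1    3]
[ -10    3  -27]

Answer: (0, 3, 0)

Derivation:
step 0: pivot -5 → sign −
step 1: pivot -1/5 → sign −
step 2: pivot -2 → sign −
signature = (0, 3, 0)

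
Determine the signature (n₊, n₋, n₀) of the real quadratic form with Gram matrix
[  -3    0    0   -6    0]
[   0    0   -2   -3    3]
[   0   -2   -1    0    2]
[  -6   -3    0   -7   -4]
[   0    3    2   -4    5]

Answer: (3, 2, 0)

Derivation:
step 0: pivot -3 → sign −
step 1: pivot -1 → sign −
step 2: pivot 4 → sign +
step 3: pivot 11/4 → sign +
step 4: pivot 6/11 → sign +
signature = (3, 2, 0)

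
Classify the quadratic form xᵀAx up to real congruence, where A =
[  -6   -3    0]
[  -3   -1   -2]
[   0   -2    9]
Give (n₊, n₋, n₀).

step 0: pivot -6 → sign −
step 1: pivot 1/2 → sign +
step 2: pivot 1 → sign +
signature = (2, 1, 0)

Answer: (2, 1, 0)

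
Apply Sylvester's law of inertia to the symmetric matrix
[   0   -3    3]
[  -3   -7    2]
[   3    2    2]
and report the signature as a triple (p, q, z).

Answer: (1, 2, 0)

Derivation:
step 0: pivot -7 → sign −
step 1: pivot 9/7 → sign +
step 2: pivot -1 → sign −
signature = (1, 2, 0)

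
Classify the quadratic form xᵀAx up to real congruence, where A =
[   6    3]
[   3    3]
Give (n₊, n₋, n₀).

step 0: pivot 6 → sign +
step 1: pivot 3/2 → sign +
signature = (2, 0, 0)

Answer: (2, 0, 0)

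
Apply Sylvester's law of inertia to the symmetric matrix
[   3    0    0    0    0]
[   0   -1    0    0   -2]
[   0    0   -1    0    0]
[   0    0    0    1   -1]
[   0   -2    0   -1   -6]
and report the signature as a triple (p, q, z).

step 0: pivot 3 → sign +
step 1: pivot -1 → sign −
step 2: pivot -1 → sign −
step 3: pivot 1 → sign +
step 4: pivot -3 → sign −
signature = (2, 3, 0)

Answer: (2, 3, 0)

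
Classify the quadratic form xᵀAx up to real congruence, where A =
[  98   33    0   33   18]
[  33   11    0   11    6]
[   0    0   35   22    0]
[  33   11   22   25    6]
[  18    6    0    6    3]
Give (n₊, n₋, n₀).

Answer: (3, 2, 0)

Derivation:
step 0: pivot 98 → sign +
step 1: pivot -11/98 → sign −
step 2: pivot 35 → sign +
step 3: pivot 6/35 → sign +
step 4: pivot -3/11 → sign −
signature = (3, 2, 0)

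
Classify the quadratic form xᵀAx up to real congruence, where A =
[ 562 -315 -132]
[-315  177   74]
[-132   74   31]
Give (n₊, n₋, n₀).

step 0: pivot 562 → sign +
step 1: pivot 249/562 → sign +
step 2: pivot -1/249 → sign −
signature = (2, 1, 0)

Answer: (2, 1, 0)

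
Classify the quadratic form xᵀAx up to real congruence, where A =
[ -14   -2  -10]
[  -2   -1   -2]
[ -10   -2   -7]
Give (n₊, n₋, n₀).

Answer: (1, 2, 0)

Derivation:
step 0: pivot -14 → sign −
step 1: pivot -5/7 → sign −
step 2: pivot 3/5 → sign +
signature = (1, 2, 0)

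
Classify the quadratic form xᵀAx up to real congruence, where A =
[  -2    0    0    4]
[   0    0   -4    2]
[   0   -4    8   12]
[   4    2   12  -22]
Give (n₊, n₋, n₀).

step 0: pivot -2 → sign −
step 1: pivot 8 → sign +
step 2: pivot -2 → sign −
step 3: row/col 3 already zero → sign 0
signature = (1, 2, 1)

Answer: (1, 2, 1)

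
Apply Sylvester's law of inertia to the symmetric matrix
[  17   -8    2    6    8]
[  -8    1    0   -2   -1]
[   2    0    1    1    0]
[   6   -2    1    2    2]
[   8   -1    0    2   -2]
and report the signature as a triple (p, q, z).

step 0: pivot 17 → sign +
step 1: pivot -47/17 → sign −
step 2: pivot 51/47 → sign +
step 3: pivot -3/17 → sign −
step 4: pivot -3 → sign −
signature = (2, 3, 0)

Answer: (2, 3, 0)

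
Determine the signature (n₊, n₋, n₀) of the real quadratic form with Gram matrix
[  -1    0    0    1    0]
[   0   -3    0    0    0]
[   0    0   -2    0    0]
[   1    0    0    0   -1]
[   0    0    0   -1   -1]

step 0: pivot -1 → sign −
step 1: pivot -3 → sign −
step 2: pivot -2 → sign −
step 3: pivot 1 → sign +
step 4: pivot -2 → sign −
signature = (1, 4, 0)

Answer: (1, 4, 0)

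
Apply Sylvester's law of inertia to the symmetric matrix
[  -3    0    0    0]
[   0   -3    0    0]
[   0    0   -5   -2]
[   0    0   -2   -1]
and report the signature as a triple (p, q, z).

step 0: pivot -3 → sign −
step 1: pivot -3 → sign −
step 2: pivot -5 → sign −
step 3: pivot -1/5 → sign −
signature = (0, 4, 0)

Answer: (0, 4, 0)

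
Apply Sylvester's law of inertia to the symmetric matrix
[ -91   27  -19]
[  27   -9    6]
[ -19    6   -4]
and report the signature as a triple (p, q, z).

step 0: pivot -91 → sign −
step 1: pivot -90/91 → sign −
step 2: pivot 1/10 → sign +
signature = (1, 2, 0)

Answer: (1, 2, 0)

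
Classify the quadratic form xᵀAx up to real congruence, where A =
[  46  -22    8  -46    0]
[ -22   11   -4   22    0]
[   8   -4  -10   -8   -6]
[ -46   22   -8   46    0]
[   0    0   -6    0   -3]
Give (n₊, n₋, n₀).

step 0: pivot 46 → sign +
step 1: pivot 11/23 → sign +
step 2: pivot -126/11 → sign −
step 3: pivot 1/7 → sign +
step 4: row/col 4 already zero → sign 0
signature = (3, 1, 1)

Answer: (3, 1, 1)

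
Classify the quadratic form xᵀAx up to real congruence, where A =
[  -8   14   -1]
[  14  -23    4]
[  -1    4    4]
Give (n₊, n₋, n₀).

step 0: pivot -8 → sign −
step 1: pivot 3/2 → sign +
step 2: pivot 3/4 → sign +
signature = (2, 1, 0)

Answer: (2, 1, 0)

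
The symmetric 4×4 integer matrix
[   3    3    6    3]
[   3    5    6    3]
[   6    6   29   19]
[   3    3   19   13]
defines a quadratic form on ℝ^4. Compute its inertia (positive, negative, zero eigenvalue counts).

Answer: (4, 0, 0)

Derivation:
step 0: pivot 3 → sign +
step 1: pivot 2 → sign +
step 2: pivot 17 → sign +
step 3: pivot 1/17 → sign +
signature = (4, 0, 0)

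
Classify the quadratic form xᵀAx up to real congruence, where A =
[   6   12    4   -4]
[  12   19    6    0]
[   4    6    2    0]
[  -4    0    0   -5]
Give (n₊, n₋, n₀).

step 0: pivot 6 → sign +
step 1: pivot -5 → sign −
step 2: pivot 2/15 → sign +
step 3: pivot 3 → sign +
signature = (3, 1, 0)

Answer: (3, 1, 0)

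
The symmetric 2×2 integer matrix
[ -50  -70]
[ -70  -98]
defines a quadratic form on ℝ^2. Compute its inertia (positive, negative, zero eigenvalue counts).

step 0: pivot -50 → sign −
step 1: row/col 1 already zero → sign 0
signature = (0, 1, 1)

Answer: (0, 1, 1)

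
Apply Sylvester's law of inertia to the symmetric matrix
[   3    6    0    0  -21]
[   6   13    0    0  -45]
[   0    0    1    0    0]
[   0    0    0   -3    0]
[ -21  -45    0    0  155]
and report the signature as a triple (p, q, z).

step 0: pivot 3 → sign +
step 1: pivot 1 → sign +
step 2: pivot 1 → sign +
step 3: pivot -3 → sign −
step 4: pivot -1 → sign −
signature = (3, 2, 0)

Answer: (3, 2, 0)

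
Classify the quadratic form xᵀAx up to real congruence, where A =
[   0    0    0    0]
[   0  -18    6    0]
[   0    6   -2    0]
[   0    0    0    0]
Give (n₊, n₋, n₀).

Answer: (0, 1, 3)

Derivation:
step 0: pivot -18 → sign −
step 1: row/col 1 already zero → sign 0
step 2: row/col 2 already zero → sign 0
step 3: row/col 3 already zero → sign 0
signature = (0, 1, 3)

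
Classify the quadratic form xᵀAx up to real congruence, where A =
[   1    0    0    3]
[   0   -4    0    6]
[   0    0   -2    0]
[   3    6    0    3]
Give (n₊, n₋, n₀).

Answer: (2, 2, 0)

Derivation:
step 0: pivot 1 → sign +
step 1: pivot -4 → sign −
step 2: pivot -2 → sign −
step 3: pivot 3 → sign +
signature = (2, 2, 0)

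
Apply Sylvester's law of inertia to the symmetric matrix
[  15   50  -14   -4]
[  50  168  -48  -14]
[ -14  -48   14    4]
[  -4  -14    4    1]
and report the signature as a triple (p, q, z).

step 0: pivot 15 → sign +
step 1: pivot 4/3 → sign +
step 2: pivot -2/5 → sign −
step 3: row/col 3 already zero → sign 0
signature = (2, 1, 1)

Answer: (2, 1, 1)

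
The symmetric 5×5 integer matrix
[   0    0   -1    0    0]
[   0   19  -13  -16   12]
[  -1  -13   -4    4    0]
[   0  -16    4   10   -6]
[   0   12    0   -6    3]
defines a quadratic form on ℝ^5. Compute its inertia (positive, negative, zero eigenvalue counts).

Answer: (3, 2, 0)

Derivation:
step 0: pivot 19 → sign +
step 1: pivot -245/19 → sign −
step 2: pivot 19/245 → sign +
step 3: pivot -66/19 → sign −
step 4: pivot 3/11 → sign +
signature = (3, 2, 0)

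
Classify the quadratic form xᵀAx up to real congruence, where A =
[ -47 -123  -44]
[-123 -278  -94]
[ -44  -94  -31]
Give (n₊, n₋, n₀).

Answer: (2, 1, 0)

Derivation:
step 0: pivot -47 → sign −
step 1: pivot 2063/47 → sign +
step 2: pivot 3/2063 → sign +
signature = (2, 1, 0)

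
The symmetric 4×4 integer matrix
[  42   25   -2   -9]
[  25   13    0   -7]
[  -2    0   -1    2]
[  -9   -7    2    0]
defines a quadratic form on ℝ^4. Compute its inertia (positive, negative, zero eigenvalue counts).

Answer: (2, 2, 0)

Derivation:
step 0: pivot 42 → sign +
step 1: pivot -79/42 → sign −
step 2: pivot -27/79 → sign −
step 3: pivot 1/3 → sign +
signature = (2, 2, 0)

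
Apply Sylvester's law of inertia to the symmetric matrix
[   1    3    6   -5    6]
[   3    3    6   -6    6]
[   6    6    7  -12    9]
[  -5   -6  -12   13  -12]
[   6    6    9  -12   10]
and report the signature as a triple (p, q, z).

Answer: (2, 3, 0)

Derivation:
step 0: pivot 1 → sign +
step 1: pivot -6 → sign −
step 2: pivot -5 → sign −
step 3: pivot 3/2 → sign +
step 4: pivot -1/5 → sign −
signature = (2, 3, 0)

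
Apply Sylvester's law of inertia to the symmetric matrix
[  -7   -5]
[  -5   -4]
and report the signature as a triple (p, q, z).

step 0: pivot -7 → sign −
step 1: pivot -3/7 → sign −
signature = (0, 2, 0)

Answer: (0, 2, 0)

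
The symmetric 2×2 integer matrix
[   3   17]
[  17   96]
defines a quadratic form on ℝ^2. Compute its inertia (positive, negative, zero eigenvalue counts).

step 0: pivot 3 → sign +
step 1: pivot -1/3 → sign −
signature = (1, 1, 0)

Answer: (1, 1, 0)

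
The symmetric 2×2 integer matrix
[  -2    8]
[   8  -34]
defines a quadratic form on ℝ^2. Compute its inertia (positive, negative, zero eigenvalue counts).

step 0: pivot -2 → sign −
step 1: pivot -2 → sign −
signature = (0, 2, 0)

Answer: (0, 2, 0)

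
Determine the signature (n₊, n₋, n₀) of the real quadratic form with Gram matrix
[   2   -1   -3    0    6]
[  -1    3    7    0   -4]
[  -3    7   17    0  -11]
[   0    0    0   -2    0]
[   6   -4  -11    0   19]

Answer: (4, 1, 0)

Derivation:
step 0: pivot 2 → sign +
step 1: pivot 5/2 → sign +
step 2: pivot 2/5 → sign +
step 3: pivot -2 → sign −
step 4: pivot 1/2 → sign +
signature = (4, 1, 0)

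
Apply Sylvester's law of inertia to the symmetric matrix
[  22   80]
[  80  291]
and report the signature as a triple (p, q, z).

step 0: pivot 22 → sign +
step 1: pivot 1/11 → sign +
signature = (2, 0, 0)

Answer: (2, 0, 0)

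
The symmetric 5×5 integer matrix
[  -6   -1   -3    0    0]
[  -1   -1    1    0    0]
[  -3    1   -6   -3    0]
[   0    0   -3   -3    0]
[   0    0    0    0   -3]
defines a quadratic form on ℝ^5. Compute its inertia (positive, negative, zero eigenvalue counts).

Answer: (1, 4, 0)

Derivation:
step 0: pivot -6 → sign −
step 1: pivot -5/6 → sign −
step 2: pivot -9/5 → sign −
step 3: pivot 2 → sign +
step 4: pivot -3 → sign −
signature = (1, 4, 0)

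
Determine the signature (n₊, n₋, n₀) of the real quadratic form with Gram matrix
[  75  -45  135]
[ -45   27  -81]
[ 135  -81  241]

step 0: pivot 75 → sign +
step 1: pivot -2 → sign −
step 2: row/col 2 already zero → sign 0
signature = (1, 1, 1)

Answer: (1, 1, 1)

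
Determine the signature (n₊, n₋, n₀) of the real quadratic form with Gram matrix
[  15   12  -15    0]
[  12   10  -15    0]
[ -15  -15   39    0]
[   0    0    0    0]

Answer: (3, 0, 1)

Derivation:
step 0: pivot 15 → sign +
step 1: pivot 2/5 → sign +
step 2: pivot 3/2 → sign +
step 3: row/col 3 already zero → sign 0
signature = (3, 0, 1)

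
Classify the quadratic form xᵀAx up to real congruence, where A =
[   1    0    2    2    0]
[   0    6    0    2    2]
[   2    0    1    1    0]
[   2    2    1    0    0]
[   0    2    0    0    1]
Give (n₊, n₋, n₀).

Answer: (3, 2, 0)

Derivation:
step 0: pivot 1 → sign +
step 1: pivot 6 → sign +
step 2: pivot -3 → sign −
step 3: pivot -5/3 → sign −
step 4: pivot 3/5 → sign +
signature = (3, 2, 0)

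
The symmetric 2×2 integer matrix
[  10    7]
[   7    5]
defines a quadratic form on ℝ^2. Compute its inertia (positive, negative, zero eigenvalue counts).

step 0: pivot 10 → sign +
step 1: pivot 1/10 → sign +
signature = (2, 0, 0)

Answer: (2, 0, 0)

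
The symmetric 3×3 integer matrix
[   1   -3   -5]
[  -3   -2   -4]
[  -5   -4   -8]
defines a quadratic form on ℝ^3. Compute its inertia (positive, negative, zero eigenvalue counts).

step 0: pivot 1 → sign +
step 1: pivot -11 → sign −
step 2: pivot -2/11 → sign −
signature = (1, 2, 0)

Answer: (1, 2, 0)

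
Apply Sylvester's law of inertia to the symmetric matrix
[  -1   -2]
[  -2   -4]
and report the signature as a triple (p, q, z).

Answer: (0, 1, 1)

Derivation:
step 0: pivot -1 → sign −
step 1: row/col 1 already zero → sign 0
signature = (0, 1, 1)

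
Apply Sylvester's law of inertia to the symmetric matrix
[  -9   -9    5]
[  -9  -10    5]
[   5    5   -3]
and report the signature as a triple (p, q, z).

step 0: pivot -9 → sign −
step 1: pivot -1 → sign −
step 2: pivot -2/9 → sign −
signature = (0, 3, 0)

Answer: (0, 3, 0)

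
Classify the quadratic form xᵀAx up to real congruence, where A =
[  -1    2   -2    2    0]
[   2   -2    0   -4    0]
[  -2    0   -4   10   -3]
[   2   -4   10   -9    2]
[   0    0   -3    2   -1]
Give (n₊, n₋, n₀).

Answer: (2, 3, 0)

Derivation:
step 0: pivot -1 → sign −
step 1: pivot 2 → sign +
step 2: pivot -8 → sign −
step 3: pivot -1/2 → sign −
step 4: pivot 1/4 → sign +
signature = (2, 3, 0)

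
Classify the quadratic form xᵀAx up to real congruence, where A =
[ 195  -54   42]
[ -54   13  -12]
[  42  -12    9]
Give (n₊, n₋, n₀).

Answer: (2, 1, 0)

Derivation:
step 0: pivot 195 → sign +
step 1: pivot -127/65 → sign −
step 2: pivot 3/127 → sign +
signature = (2, 1, 0)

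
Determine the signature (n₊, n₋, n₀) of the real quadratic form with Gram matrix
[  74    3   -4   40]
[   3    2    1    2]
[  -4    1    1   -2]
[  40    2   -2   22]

Answer: (4, 0, 0)

Derivation:
step 0: pivot 74 → sign +
step 1: pivot 139/74 → sign +
step 2: pivot 9/139 → sign +
step 3: pivot 2/9 → sign +
signature = (4, 0, 0)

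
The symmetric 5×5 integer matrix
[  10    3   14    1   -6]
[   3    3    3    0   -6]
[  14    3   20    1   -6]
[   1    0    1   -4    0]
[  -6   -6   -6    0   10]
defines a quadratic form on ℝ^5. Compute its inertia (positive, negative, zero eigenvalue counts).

Answer: (2, 3, 0)

Derivation:
step 0: pivot 10 → sign +
step 1: pivot 21/10 → sign +
step 2: pivot -2/7 → sign −
step 3: pivot -3 → sign −
step 4: pivot -2 → sign −
signature = (2, 3, 0)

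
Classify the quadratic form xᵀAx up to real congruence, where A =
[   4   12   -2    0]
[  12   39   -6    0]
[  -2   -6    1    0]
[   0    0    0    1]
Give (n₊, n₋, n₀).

Answer: (3, 0, 1)

Derivation:
step 0: pivot 4 → sign +
step 1: pivot 3 → sign +
step 2: pivot 1 → sign +
step 3: row/col 3 already zero → sign 0
signature = (3, 0, 1)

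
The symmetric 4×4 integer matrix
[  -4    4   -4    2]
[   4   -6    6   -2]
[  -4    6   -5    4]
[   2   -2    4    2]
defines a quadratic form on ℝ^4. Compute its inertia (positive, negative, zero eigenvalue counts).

step 0: pivot -4 → sign −
step 1: pivot -2 → sign −
step 2: pivot 1 → sign +
step 3: pivot -1 → sign −
signature = (1, 3, 0)

Answer: (1, 3, 0)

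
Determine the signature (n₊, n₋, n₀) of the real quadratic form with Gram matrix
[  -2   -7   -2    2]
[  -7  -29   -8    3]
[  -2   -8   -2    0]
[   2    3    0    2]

Answer: (2, 2, 0)

Derivation:
step 0: pivot -2 → sign −
step 1: pivot -9/2 → sign −
step 2: pivot 2/9 → sign +
step 3: pivot 2 → sign +
signature = (2, 2, 0)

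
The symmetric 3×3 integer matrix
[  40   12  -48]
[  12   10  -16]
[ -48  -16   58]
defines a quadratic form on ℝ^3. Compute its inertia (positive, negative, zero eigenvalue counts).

Answer: (2, 0, 1)

Derivation:
step 0: pivot 40 → sign +
step 1: pivot 32/5 → sign +
step 2: row/col 2 already zero → sign 0
signature = (2, 0, 1)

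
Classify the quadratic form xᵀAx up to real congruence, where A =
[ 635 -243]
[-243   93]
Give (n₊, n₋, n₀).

step 0: pivot 635 → sign +
step 1: pivot 6/635 → sign +
signature = (2, 0, 0)

Answer: (2, 0, 0)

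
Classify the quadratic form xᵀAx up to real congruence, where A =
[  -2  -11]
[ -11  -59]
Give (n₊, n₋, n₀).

step 0: pivot -2 → sign −
step 1: pivot 3/2 → sign +
signature = (1, 1, 0)

Answer: (1, 1, 0)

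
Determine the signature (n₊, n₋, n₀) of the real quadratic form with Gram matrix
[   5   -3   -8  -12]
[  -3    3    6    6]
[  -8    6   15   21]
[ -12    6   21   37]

step 0: pivot 5 → sign +
step 1: pivot 6/5 → sign +
step 2: pivot 1 → sign +
step 3: pivot -2 → sign −
signature = (3, 1, 0)

Answer: (3, 1, 0)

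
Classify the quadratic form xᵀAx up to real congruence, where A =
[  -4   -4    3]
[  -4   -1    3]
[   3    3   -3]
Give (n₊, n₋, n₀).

Answer: (1, 2, 0)

Derivation:
step 0: pivot -4 → sign −
step 1: pivot 3 → sign +
step 2: pivot -3/4 → sign −
signature = (1, 2, 0)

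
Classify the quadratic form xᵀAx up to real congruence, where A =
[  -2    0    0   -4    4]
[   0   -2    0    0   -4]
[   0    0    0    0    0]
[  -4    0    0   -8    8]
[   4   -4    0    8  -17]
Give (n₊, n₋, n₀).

step 0: pivot -2 → sign −
step 1: pivot -2 → sign −
step 2: pivot -1 → sign −
step 3: row/col 3 already zero → sign 0
step 4: row/col 4 already zero → sign 0
signature = (0, 3, 2)

Answer: (0, 3, 2)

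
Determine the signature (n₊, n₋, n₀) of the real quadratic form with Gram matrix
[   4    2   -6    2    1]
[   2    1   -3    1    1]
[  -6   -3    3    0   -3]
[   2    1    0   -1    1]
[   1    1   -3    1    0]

step 0: pivot 4 → sign +
step 1: pivot -6 → sign −
step 2: pivot -1/2 → sign −
step 3: pivot 1/4 → sign +
step 4: pivot -1 → sign −
signature = (2, 3, 0)

Answer: (2, 3, 0)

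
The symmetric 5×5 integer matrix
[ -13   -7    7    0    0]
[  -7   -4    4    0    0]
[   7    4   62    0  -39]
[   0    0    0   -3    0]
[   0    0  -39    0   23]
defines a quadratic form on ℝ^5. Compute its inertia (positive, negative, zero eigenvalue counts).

Answer: (1, 4, 0)

Derivation:
step 0: pivot -13 → sign −
step 1: pivot -3/13 → sign −
step 2: pivot 66 → sign +
step 3: pivot -3 → sign −
step 4: pivot -1/22 → sign −
signature = (1, 4, 0)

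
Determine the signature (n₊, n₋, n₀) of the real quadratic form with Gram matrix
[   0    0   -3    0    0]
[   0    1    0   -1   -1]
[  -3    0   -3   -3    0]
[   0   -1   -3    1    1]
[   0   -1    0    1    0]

step 0: pivot 1 → sign +
step 1: pivot -3 → sign −
step 2: pivot 3 → sign +
step 3: pivot -1 → sign −
step 4: row/col 4 already zero → sign 0
signature = (2, 2, 1)

Answer: (2, 2, 1)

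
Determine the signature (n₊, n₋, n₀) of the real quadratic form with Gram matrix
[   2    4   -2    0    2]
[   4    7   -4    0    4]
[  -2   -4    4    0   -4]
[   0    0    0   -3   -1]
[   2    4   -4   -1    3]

step 0: pivot 2 → sign +
step 1: pivot -1 → sign −
step 2: pivot 2 → sign +
step 3: pivot -3 → sign −
step 4: pivot -2/3 → sign −
signature = (2, 3, 0)

Answer: (2, 3, 0)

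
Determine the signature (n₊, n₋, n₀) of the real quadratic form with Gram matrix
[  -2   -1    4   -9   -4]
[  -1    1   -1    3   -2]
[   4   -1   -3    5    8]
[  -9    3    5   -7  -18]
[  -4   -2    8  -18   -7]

step 0: pivot -2 → sign −
step 1: pivot 3/2 → sign +
step 2: pivot -1 → sign −
step 3: pivot 1 → sign +
step 4: row/col 4 already zero → sign 0
signature = (2, 2, 1)

Answer: (2, 2, 1)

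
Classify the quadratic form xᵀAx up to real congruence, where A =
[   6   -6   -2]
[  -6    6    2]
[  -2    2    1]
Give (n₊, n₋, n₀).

Answer: (2, 0, 1)

Derivation:
step 0: pivot 6 → sign +
step 1: pivot 1/3 → sign +
step 2: row/col 2 already zero → sign 0
signature = (2, 0, 1)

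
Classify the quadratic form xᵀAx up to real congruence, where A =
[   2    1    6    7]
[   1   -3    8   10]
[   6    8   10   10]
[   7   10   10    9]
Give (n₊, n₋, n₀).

step 0: pivot 2 → sign +
step 1: pivot -7/2 → sign −
step 2: pivot -6/7 → sign −
step 3: row/col 3 already zero → sign 0
signature = (1, 2, 1)

Answer: (1, 2, 1)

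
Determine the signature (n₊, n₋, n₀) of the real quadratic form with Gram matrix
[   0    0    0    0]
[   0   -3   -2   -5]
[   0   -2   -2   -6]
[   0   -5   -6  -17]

Answer: (1, 2, 1)

Derivation:
step 0: pivot -3 → sign −
step 1: pivot -2/3 → sign −
step 2: pivot 2 → sign +
step 3: row/col 3 already zero → sign 0
signature = (1, 2, 1)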